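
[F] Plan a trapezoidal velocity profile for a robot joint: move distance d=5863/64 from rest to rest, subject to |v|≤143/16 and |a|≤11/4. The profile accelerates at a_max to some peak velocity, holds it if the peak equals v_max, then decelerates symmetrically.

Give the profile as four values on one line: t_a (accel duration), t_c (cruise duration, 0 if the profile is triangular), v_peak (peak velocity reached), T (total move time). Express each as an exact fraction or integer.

t_a=13/4 t_c=7 v_peak=143/16 T=27/2

(v_max)²/a_max = (143/16)²/(11/4) = 1859/64
5863/64 ≥ 1859/64 so v_max reached
t_a = (143/16)/(11/4) = 13/4; v_peak = 143/16
d_cruise = 5863/64 − 1859/64 = 1001/16; t_c = (1001/16)/(143/16) = 7
T = 2·13/4 + 7 = 27/2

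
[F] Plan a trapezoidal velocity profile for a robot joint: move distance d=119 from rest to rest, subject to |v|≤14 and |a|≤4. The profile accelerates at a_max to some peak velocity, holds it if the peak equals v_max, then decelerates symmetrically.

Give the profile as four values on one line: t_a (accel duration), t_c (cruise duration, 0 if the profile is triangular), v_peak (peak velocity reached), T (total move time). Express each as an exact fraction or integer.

t_a=7/2 t_c=5 v_peak=14 T=12

(v_max)²/a_max = 14²/4 = 49
119 ≥ 49 ⇒ cruise phase
t_a = 14/4 = 7/2; v_peak = 14
d_cruise = 119 − 49 = 70; t_c = 70/14 = 5
T = 2·7/2 + 5 = 12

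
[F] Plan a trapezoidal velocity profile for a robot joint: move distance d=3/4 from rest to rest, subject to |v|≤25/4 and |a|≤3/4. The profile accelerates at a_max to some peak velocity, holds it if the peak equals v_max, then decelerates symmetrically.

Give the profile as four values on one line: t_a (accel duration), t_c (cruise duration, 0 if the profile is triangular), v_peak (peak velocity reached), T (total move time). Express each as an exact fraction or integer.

(v_max)²/a_max = (25/4)²/(3/4) = 625/12
3/4 < 625/12 → triangular
v_peak = √(3/4·3/4) = √(9/16) = 3/4
t_a = (3/4)/(3/4) = 1; t_c = 0
T = 2·1 = 2

t_a=1 t_c=0 v_peak=3/4 T=2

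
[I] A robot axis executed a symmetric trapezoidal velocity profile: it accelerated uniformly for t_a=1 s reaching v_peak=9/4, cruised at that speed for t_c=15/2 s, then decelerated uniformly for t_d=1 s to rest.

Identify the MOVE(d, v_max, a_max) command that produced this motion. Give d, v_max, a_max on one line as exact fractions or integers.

a_max = (9/4)/1 = 9/4
d_a = ½·9/4·1 = 9/8; d_c = 9/4·15/2 = 135/8
d = 2·9/8 + 135/8 = 153/8
t_c = 15/2 > 0 so v_max = 9/4

d=153/8 v_max=9/4 a_max=9/4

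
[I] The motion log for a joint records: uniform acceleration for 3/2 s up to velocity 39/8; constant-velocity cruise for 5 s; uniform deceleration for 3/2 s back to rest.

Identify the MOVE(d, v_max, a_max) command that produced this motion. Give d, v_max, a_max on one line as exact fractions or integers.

d=507/16 v_max=39/8 a_max=13/4

a_max = (39/8)/(3/2) = 13/4
d_a = ½·39/8·3/2 = 117/32; d_c = 39/8·5 = 195/8
d = 2·117/32 + 195/8 = 507/16
t_c = 5 > 0 ⇒ limit active, v_max = 39/8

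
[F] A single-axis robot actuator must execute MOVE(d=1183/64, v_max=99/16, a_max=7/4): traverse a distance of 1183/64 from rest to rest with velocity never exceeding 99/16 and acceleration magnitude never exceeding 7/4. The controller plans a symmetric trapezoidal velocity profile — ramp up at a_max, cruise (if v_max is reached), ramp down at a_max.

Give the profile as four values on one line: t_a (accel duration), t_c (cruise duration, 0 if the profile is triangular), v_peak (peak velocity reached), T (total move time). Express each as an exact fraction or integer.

t_a=13/4 t_c=0 v_peak=91/16 T=13/2

v_max²/a_max = (99/16)²/(7/4) = 9801/448
1183/64 < 9801/448 ⇒ no cruise
v_peak = √(1183/64·7/4) = √(8281/256) = 91/16
t_a = (91/16)/(7/4) = 13/4; t_c = 0
T = 2·13/4 = 13/2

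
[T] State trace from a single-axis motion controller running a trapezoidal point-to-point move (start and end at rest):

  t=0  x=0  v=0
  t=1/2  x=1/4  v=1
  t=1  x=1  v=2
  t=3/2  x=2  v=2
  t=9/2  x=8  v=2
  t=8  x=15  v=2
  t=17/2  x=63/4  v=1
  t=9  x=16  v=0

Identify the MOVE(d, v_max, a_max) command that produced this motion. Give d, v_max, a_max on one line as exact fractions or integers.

d=16 v_max=2 a_max=2

final state: t=9, x=16, v=0 → d = 16
a_max = (1−0)/(1/2−0) = 2
max v = 2 over t∈[1,8] → v_max = 2
check: 2·(1+7) = 16 ✓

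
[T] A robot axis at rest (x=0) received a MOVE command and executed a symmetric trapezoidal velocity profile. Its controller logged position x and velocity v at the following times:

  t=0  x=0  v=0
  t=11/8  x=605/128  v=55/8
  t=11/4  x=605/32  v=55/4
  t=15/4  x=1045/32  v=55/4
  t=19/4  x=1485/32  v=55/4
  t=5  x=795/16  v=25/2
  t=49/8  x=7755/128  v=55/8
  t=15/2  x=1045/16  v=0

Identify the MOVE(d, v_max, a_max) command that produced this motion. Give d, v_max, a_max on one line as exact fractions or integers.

d=1045/16 v_max=55/4 a_max=5

final state: t=15/2, x=1045/16, v=0 → d = 1045/16
a_max = (55/8−0)/(11/8−0) = 5
max v = 55/4 over t∈[11/4,19/4] → v_max = 55/4
check: 55/4·(11/4+2) = 1045/16 ✓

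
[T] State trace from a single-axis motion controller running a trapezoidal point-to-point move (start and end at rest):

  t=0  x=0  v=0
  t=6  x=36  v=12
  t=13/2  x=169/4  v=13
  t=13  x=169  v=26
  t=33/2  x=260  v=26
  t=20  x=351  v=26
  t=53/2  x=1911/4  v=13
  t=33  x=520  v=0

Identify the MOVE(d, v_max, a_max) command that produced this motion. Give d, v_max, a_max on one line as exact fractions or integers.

final state: t=33, x=520, v=0 → d = 520
a_max = (12−0)/(6−0) = 2
max v = 26 over t∈[13,20] → v_max = 26
check: 26·(13+7) = 520 ✓

d=520 v_max=26 a_max=2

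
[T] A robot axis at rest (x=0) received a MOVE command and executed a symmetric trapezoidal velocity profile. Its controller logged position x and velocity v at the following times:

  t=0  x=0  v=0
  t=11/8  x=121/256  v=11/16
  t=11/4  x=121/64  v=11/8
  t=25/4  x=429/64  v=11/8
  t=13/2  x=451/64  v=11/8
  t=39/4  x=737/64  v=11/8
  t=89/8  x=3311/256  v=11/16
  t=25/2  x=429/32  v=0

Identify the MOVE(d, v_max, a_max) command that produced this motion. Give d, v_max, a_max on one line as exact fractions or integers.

final state: t=25/2, x=429/32, v=0 → d = 429/32
a_max = (11/16−0)/(11/8−0) = 1/2
max v = 11/8 over t∈[11/4,39/4] → v_max = 11/8
check: 11/8·(11/4+7) = 429/32 ✓

d=429/32 v_max=11/8 a_max=1/2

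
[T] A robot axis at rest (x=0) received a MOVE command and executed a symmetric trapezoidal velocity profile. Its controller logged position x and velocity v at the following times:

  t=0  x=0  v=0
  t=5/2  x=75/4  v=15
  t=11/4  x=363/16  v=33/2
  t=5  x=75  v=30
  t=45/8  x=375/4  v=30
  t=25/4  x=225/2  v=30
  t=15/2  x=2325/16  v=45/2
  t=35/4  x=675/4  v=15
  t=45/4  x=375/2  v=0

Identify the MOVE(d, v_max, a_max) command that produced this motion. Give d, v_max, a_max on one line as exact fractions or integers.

d=375/2 v_max=30 a_max=6

final state: t=45/4, x=375/2, v=0 → d = 375/2
a_max = (15−0)/(5/2−0) = 6
max v = 30 over t∈[5,25/4] → v_max = 30
check: 30·(5+5/4) = 375/2 ✓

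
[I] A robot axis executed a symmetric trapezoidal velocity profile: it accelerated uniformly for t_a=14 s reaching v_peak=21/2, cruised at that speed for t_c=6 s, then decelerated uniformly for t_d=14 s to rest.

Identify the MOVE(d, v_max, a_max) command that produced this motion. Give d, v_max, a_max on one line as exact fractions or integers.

d=210 v_max=21/2 a_max=3/4

a_max = (21/2)/14 = 3/4
d_a = ½·21/2·14 = 147/2; d_c = 21/2·6 = 63
d = 2·147/2 + 63 = 210
t_c = 6 > 0 so v_max = 21/2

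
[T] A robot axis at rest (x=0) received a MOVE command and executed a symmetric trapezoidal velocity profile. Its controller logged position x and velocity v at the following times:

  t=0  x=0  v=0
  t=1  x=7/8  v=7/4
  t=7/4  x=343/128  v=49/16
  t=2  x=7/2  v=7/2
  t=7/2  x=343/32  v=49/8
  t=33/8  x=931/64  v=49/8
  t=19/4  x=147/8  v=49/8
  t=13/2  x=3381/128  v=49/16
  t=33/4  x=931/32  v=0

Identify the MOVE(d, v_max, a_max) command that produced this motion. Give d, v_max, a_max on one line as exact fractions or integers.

final state: t=33/4, x=931/32, v=0 → d = 931/32
a_max = (7/4−0)/(1−0) = 7/4
max v = 49/8 over t∈[7/2,19/4] → v_max = 49/8
check: 49/8·(7/2+5/4) = 931/32 ✓

d=931/32 v_max=49/8 a_max=7/4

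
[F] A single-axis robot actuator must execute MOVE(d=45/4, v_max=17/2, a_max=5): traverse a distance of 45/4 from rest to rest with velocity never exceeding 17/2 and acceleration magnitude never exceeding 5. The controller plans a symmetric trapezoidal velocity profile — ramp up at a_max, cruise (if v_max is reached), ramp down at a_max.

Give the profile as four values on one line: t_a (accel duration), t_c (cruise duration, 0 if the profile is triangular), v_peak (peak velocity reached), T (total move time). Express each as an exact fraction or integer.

t_a=3/2 t_c=0 v_peak=15/2 T=3

v_max²/a_max = (17/2)²/5 = 289/20
45/4 < 289/20 ⇒ no cruise
v_peak = √(45/4·5) = √(225/4) = 15/2
t_a = (15/2)/5 = 3/2; t_c = 0
T = 2·3/2 = 3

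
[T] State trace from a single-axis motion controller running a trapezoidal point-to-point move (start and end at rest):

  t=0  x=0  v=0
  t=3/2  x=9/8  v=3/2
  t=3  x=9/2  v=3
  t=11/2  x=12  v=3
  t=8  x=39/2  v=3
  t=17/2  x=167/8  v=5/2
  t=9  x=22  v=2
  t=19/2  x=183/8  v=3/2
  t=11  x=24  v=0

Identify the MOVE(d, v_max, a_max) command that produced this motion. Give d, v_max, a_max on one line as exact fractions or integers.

d=24 v_max=3 a_max=1

final state: t=11, x=24, v=0 → d = 24
a_max = (3/2−0)/(3/2−0) = 1
max v = 3 over t∈[3,8] → v_max = 3
check: 3·(3+5) = 24 ✓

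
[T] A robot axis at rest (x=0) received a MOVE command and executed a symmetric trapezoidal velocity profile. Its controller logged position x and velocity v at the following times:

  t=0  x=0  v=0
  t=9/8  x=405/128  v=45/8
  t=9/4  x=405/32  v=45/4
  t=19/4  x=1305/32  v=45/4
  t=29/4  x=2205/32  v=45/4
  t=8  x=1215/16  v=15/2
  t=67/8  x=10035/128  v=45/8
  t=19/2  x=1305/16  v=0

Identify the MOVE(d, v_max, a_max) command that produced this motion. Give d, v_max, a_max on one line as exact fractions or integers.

final state: t=19/2, x=1305/16, v=0 → d = 1305/16
a_max = (45/8−0)/(9/8−0) = 5
max v = 45/4 over t∈[9/4,29/4] → v_max = 45/4
check: 45/4·(9/4+5) = 1305/16 ✓

d=1305/16 v_max=45/4 a_max=5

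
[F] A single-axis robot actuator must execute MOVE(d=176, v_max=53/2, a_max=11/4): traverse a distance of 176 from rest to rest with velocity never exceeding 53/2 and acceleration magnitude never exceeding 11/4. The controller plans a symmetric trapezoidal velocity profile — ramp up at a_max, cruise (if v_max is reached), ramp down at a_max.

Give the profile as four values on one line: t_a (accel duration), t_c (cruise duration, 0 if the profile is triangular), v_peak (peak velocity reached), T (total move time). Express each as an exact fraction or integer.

t_a=8 t_c=0 v_peak=22 T=16

vₘ²/aₘ = (53/2)²/(11/4) = 2809/11
176 < 2809/11 so t_c = 0
v_peak = √(176·11/4) = √484 = 22
t_a = 22/(11/4) = 8; t_c = 0
T = 2·8 = 16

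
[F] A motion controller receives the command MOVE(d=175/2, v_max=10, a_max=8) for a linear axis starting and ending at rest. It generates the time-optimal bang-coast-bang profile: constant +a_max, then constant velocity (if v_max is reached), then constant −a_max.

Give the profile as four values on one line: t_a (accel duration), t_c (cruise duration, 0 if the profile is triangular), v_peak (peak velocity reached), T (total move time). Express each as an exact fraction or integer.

t_a=5/4 t_c=15/2 v_peak=10 T=10

vₘ²/aₘ = 10²/8 = 25/2
175/2 ≥ 25/2 → trapezoidal
t_a = 10/8 = 5/4; v_peak = 10
d_cruise = 175/2 − 25/2 = 75; t_c = 75/10 = 15/2
T = 2·5/4 + 15/2 = 10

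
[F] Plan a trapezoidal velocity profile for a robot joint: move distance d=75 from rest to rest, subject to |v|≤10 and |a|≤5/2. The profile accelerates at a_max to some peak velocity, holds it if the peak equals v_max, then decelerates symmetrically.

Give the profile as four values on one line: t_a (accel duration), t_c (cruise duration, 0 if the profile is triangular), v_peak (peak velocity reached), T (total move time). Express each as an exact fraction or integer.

t_a=4 t_c=7/2 v_peak=10 T=23/2

v_max²/a_max = 10²/(5/2) = 40
75 ≥ 40 so v_max reached
t_a = 10/(5/2) = 4; v_peak = 10
d_cruise = 75 − 40 = 35; t_c = 35/10 = 7/2
T = 2·4 + 7/2 = 23/2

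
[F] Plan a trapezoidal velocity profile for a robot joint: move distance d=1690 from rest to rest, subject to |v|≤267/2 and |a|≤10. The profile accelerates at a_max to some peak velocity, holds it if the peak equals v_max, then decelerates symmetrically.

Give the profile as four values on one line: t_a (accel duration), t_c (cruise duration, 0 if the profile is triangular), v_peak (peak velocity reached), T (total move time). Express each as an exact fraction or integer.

(v_max)²/a_max = (267/2)²/10 = 71289/40
1690 < 71289/40 → triangular
v_peak = √(1690·10) = √16900 = 130
t_a = 130/10 = 13; t_c = 0
T = 2·13 = 26

t_a=13 t_c=0 v_peak=130 T=26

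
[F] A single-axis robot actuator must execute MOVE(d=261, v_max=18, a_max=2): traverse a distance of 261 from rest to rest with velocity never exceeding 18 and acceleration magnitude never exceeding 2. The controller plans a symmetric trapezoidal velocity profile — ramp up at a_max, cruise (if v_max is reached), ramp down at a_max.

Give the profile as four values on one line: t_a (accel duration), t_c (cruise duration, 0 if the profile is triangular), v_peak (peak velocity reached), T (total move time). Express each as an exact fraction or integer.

(v_max)²/a_max = 18²/2 = 162
261 ≥ 162 ⇒ cruise phase
t_a = 18/2 = 9; v_peak = 18
d_cruise = 261 − 162 = 99; t_c = 99/18 = 11/2
T = 2·9 + 11/2 = 47/2

t_a=9 t_c=11/2 v_peak=18 T=47/2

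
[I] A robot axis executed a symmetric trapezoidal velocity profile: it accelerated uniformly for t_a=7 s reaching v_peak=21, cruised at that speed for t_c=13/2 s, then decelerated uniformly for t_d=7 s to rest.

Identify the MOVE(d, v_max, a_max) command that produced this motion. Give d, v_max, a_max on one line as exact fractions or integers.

d=567/2 v_max=21 a_max=3

a_max = 21/7 = 3
d_a = ½·21·7 = 147/2; d_c = 21·13/2 = 273/2
d = 2·147/2 + 273/2 = 567/2
t_c = 13/2 > 0 → v_max = v_peak = 21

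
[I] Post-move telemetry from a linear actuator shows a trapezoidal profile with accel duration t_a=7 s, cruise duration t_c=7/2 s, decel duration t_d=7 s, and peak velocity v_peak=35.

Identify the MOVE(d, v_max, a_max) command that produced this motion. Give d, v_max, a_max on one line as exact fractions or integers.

a_max = 35/7 = 5
d_a = ½·35·7 = 245/2; d_c = 35·7/2 = 245/2
d = 2·245/2 + 245/2 = 735/2
t_c = 7/2 > 0 ⇒ limit active, v_max = 35

d=735/2 v_max=35 a_max=5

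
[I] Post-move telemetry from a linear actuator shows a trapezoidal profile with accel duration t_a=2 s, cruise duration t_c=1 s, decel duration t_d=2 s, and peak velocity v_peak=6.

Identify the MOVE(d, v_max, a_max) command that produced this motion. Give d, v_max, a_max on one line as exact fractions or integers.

d=18 v_max=6 a_max=3

a_max = 6/2 = 3
d_a = ½·6·2 = 6; d_c = 6·1 = 6
d = 2·6 + 6 = 18
t_c = 1 > 0 ⇒ limit active, v_max = 6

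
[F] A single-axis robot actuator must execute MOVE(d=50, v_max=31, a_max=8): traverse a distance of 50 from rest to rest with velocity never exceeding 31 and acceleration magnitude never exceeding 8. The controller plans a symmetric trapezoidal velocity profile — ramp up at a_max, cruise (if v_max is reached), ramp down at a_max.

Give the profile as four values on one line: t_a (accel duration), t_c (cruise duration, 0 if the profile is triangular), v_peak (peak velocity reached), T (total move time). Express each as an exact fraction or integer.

(v_max)²/a_max = 31²/8 = 961/8
50 < 961/8 → triangular
v_peak = √(50·8) = √400 = 20
t_a = 20/8 = 5/2; t_c = 0
T = 2·5/2 = 5

t_a=5/2 t_c=0 v_peak=20 T=5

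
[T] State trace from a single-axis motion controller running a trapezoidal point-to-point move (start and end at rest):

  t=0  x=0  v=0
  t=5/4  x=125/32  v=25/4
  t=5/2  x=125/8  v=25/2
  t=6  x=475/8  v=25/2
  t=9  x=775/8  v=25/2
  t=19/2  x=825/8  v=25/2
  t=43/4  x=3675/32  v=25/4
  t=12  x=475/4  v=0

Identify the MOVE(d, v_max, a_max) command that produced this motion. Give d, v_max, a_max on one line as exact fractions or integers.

d=475/4 v_max=25/2 a_max=5

final state: t=12, x=475/4, v=0 → d = 475/4
a_max = (25/4−0)/(5/4−0) = 5
max v = 25/2 over t∈[5/2,19/2] → v_max = 25/2
check: 25/2·(5/2+7) = 475/4 ✓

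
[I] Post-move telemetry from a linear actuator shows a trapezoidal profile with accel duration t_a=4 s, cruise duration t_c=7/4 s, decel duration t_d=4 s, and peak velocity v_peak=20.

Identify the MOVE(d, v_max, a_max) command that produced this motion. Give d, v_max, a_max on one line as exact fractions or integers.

a_max = 20/4 = 5
d_a = ½·20·4 = 40; d_c = 20·7/4 = 35
d = 2·40 + 35 = 115
t_c = 7/4 > 0 so v_max = 20

d=115 v_max=20 a_max=5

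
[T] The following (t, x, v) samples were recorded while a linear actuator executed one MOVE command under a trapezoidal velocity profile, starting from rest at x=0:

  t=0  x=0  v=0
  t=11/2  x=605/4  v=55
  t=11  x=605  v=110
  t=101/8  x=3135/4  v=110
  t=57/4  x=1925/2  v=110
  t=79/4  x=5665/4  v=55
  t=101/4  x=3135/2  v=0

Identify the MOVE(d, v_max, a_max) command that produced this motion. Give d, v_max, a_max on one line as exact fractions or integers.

final state: t=101/4, x=3135/2, v=0 → d = 3135/2
a_max = (55−0)/(11/2−0) = 10
max v = 110 over t∈[11,57/4] → v_max = 110
check: 110·(11+13/4) = 3135/2 ✓

d=3135/2 v_max=110 a_max=10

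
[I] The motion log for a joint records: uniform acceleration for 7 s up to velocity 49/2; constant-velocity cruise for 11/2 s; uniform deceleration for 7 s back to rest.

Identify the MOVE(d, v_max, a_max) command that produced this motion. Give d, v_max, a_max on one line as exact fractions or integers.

a_max = (49/2)/7 = 7/2
d_a = ½·49/2·7 = 343/4; d_c = 49/2·11/2 = 539/4
d = 2·343/4 + 539/4 = 1225/4
t_c = 11/2 > 0 so v_max = 49/2

d=1225/4 v_max=49/2 a_max=7/2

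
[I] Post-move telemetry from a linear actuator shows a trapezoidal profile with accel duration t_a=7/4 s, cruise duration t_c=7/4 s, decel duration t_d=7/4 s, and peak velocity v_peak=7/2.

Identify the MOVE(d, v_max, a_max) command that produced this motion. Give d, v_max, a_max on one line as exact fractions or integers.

a_max = (7/2)/(7/4) = 2
d_a = ½·7/2·7/4 = 49/16; d_c = 7/2·7/4 = 49/8
d = 2·49/16 + 49/8 = 49/4
t_c = 7/4 > 0 → v_max = v_peak = 7/2

d=49/4 v_max=7/2 a_max=2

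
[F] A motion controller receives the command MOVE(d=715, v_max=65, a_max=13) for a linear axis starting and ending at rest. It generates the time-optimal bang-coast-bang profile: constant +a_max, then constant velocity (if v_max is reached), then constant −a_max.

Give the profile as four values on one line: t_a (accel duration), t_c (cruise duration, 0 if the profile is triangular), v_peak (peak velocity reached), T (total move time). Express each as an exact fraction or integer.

t_a=5 t_c=6 v_peak=65 T=16

vₘ²/aₘ = 65²/13 = 325
715 ≥ 325 ⇒ cruise phase
t_a = 65/13 = 5; v_peak = 65
d_cruise = 715 − 325 = 390; t_c = 390/65 = 6
T = 2·5 + 6 = 16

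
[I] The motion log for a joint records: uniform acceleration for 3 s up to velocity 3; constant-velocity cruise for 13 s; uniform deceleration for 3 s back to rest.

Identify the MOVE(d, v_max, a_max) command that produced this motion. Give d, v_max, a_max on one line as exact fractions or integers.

d=48 v_max=3 a_max=1

a_max = 3/3 = 1
d_a = ½·3·3 = 9/2; d_c = 3·13 = 39
d = 2·9/2 + 39 = 48
t_c = 13 > 0 so v_max = 3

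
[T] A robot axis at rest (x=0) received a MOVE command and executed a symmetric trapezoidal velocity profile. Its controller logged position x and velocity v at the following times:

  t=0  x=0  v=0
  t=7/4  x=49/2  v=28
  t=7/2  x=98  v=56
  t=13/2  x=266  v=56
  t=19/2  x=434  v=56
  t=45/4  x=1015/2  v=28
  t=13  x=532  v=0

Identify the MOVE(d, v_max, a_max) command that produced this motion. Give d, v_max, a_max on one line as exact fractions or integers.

d=532 v_max=56 a_max=16

final state: t=13, x=532, v=0 → d = 532
a_max = (28−0)/(7/4−0) = 16
max v = 56 over t∈[7/2,19/2] → v_max = 56
check: 56·(7/2+6) = 532 ✓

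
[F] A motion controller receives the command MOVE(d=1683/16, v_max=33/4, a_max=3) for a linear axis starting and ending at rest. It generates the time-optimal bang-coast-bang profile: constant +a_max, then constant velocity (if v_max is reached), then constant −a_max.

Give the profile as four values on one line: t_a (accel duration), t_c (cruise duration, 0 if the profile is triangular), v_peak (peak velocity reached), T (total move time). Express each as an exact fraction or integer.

v_max²/a_max = (33/4)²/3 = 363/16
1683/16 ≥ 363/16 ⇒ cruise phase
t_a = (33/4)/3 = 11/4; v_peak = 33/4
d_cruise = 1683/16 − 363/16 = 165/2; t_c = (165/2)/(33/4) = 10
T = 2·11/4 + 10 = 31/2

t_a=11/4 t_c=10 v_peak=33/4 T=31/2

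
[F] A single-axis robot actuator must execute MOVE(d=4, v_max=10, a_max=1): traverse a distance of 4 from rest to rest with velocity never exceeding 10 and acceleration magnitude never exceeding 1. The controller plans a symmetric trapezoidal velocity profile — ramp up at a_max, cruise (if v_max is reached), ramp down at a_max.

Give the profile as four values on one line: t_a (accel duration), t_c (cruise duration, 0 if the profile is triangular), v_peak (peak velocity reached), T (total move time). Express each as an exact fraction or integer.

(v_max)²/a_max = 10²/1 = 100
4 < 100 ⇒ no cruise
v_peak = √(4·1) = √4 = 2
t_a = 2/1 = 2; t_c = 0
T = 2·2 = 4

t_a=2 t_c=0 v_peak=2 T=4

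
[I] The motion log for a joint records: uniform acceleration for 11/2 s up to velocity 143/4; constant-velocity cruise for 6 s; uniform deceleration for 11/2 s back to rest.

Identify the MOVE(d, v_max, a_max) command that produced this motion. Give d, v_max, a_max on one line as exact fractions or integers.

d=3289/8 v_max=143/4 a_max=13/2

a_max = (143/4)/(11/2) = 13/2
d_a = ½·143/4·11/2 = 1573/16; d_c = 143/4·6 = 429/2
d = 2·1573/16 + 429/2 = 3289/8
t_c = 6 > 0 → v_max = v_peak = 143/4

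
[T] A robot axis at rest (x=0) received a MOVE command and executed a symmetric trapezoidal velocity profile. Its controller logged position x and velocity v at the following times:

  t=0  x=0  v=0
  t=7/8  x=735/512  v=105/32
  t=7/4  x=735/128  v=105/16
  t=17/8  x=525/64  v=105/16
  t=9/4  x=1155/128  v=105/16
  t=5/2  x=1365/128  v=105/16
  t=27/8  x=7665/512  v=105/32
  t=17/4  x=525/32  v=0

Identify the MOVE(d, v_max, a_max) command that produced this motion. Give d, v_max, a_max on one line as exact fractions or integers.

final state: t=17/4, x=525/32, v=0 → d = 525/32
a_max = (105/32−0)/(7/8−0) = 15/4
max v = 105/16 over t∈[7/4,5/2] → v_max = 105/16
check: 105/16·(7/4+3/4) = 525/32 ✓

d=525/32 v_max=105/16 a_max=15/4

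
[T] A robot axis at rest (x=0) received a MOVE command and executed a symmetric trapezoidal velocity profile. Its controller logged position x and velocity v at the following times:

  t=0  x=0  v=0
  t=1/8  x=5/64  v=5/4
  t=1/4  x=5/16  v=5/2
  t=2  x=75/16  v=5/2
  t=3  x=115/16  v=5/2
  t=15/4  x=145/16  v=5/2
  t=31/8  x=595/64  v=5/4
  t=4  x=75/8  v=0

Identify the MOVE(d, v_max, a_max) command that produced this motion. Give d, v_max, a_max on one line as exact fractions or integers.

final state: t=4, x=75/8, v=0 → d = 75/8
a_max = (5/4−0)/(1/8−0) = 10
max v = 5/2 over t∈[1/4,15/4] → v_max = 5/2
check: 5/2·(1/4+7/2) = 75/8 ✓

d=75/8 v_max=5/2 a_max=10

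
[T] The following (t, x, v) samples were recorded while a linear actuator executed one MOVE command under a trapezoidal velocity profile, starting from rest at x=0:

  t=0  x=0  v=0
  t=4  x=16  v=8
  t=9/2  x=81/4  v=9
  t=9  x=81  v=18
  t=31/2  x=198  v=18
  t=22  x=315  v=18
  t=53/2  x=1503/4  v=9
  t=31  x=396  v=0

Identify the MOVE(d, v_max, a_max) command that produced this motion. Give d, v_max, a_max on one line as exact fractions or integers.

final state: t=31, x=396, v=0 → d = 396
a_max = (8−0)/(4−0) = 2
max v = 18 over t∈[9,22] → v_max = 18
check: 18·(9+13) = 396 ✓

d=396 v_max=18 a_max=2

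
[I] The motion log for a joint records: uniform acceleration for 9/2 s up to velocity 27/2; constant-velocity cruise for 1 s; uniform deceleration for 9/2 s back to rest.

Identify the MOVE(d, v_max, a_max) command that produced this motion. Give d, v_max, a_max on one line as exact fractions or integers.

a_max = (27/2)/(9/2) = 3
d_a = ½·27/2·9/2 = 243/8; d_c = 27/2·1 = 27/2
d = 2·243/8 + 27/2 = 297/4
t_c = 1 > 0 → v_max = v_peak = 27/2

d=297/4 v_max=27/2 a_max=3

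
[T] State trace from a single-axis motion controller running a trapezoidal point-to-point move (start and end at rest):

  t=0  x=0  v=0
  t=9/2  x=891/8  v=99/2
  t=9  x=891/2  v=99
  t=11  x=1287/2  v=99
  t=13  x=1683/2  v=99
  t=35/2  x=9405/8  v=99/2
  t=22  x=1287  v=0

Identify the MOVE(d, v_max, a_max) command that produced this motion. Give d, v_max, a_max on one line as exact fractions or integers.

d=1287 v_max=99 a_max=11

final state: t=22, x=1287, v=0 → d = 1287
a_max = (99/2−0)/(9/2−0) = 11
max v = 99 over t∈[9,13] → v_max = 99
check: 99·(9+4) = 1287 ✓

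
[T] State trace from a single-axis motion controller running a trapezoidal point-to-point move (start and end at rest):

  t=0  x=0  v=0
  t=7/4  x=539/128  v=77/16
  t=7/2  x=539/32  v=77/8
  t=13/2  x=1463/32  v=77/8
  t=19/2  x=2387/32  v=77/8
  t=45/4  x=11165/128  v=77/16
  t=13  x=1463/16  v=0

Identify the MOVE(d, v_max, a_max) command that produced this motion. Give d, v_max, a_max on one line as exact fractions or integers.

final state: t=13, x=1463/16, v=0 → d = 1463/16
a_max = (77/16−0)/(7/4−0) = 11/4
max v = 77/8 over t∈[7/2,19/2] → v_max = 77/8
check: 77/8·(7/2+6) = 1463/16 ✓

d=1463/16 v_max=77/8 a_max=11/4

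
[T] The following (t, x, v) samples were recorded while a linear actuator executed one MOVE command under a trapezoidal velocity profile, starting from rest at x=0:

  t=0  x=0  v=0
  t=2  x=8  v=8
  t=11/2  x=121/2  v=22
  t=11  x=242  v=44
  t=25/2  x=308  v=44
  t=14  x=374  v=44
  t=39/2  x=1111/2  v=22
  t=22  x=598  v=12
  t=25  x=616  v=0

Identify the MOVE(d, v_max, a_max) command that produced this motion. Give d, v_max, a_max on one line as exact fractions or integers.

final state: t=25, x=616, v=0 → d = 616
a_max = (8−0)/(2−0) = 4
max v = 44 over t∈[11,14] → v_max = 44
check: 44·(11+3) = 616 ✓

d=616 v_max=44 a_max=4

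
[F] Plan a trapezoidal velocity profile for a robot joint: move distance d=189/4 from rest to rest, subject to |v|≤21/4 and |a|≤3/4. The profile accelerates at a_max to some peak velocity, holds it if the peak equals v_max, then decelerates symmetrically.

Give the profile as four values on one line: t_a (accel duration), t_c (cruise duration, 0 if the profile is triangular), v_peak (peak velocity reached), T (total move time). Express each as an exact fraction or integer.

t_a=7 t_c=2 v_peak=21/4 T=16

vₘ²/aₘ = (21/4)²/(3/4) = 147/4
189/4 ≥ 147/4 ⇒ cruise phase
t_a = (21/4)/(3/4) = 7; v_peak = 21/4
d_cruise = 189/4 − 147/4 = 21/2; t_c = (21/2)/(21/4) = 2
T = 2·7 + 2 = 16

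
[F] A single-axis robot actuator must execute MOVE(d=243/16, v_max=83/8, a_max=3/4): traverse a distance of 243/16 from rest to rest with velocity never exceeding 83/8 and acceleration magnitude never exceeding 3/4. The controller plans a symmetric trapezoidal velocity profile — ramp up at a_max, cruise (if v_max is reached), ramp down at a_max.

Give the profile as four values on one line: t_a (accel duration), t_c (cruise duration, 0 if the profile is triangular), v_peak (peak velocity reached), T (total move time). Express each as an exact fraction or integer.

(v_max)²/a_max = (83/8)²/(3/4) = 6889/48
243/16 < 6889/48 → triangular
v_peak = √(243/16·3/4) = √(729/64) = 27/8
t_a = (27/8)/(3/4) = 9/2; t_c = 0
T = 2·9/2 = 9

t_a=9/2 t_c=0 v_peak=27/8 T=9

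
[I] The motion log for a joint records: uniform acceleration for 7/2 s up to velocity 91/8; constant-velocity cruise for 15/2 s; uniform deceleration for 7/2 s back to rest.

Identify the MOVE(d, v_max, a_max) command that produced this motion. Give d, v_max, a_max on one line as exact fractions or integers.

a_max = (91/8)/(7/2) = 13/4
d_a = ½·91/8·7/2 = 637/32; d_c = 91/8·15/2 = 1365/16
d = 2·637/32 + 1365/16 = 1001/8
t_c = 15/2 > 0 so v_max = 91/8

d=1001/8 v_max=91/8 a_max=13/4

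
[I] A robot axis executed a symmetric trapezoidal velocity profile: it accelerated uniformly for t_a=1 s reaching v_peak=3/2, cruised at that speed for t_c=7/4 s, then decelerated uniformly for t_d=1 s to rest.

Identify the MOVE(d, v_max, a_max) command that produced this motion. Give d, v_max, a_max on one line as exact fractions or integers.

a_max = (3/2)/1 = 3/2
d_a = ½·3/2·1 = 3/4; d_c = 3/2·7/4 = 21/8
d = 2·3/4 + 21/8 = 33/8
t_c = 7/4 > 0 → v_max = v_peak = 3/2

d=33/8 v_max=3/2 a_max=3/2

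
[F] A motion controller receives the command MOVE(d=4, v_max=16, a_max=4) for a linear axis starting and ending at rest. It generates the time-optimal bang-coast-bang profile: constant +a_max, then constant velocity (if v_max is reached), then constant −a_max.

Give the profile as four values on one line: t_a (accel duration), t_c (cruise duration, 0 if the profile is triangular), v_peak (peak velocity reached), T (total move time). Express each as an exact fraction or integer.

t_a=1 t_c=0 v_peak=4 T=2

vₘ²/aₘ = 16²/4 = 64
4 < 64 → triangular
v_peak = √(4·4) = √16 = 4
t_a = 4/4 = 1; t_c = 0
T = 2·1 = 2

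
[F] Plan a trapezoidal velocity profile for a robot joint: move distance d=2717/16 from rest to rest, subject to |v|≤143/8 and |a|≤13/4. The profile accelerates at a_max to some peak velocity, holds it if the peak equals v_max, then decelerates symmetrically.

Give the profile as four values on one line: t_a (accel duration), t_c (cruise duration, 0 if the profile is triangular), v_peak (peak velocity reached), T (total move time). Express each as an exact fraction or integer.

vₘ²/aₘ = (143/8)²/(13/4) = 1573/16
2717/16 ≥ 1573/16 → trapezoidal
t_a = (143/8)/(13/4) = 11/2; v_peak = 143/8
d_cruise = 2717/16 − 1573/16 = 143/2; t_c = (143/2)/(143/8) = 4
T = 2·11/2 + 4 = 15

t_a=11/2 t_c=4 v_peak=143/8 T=15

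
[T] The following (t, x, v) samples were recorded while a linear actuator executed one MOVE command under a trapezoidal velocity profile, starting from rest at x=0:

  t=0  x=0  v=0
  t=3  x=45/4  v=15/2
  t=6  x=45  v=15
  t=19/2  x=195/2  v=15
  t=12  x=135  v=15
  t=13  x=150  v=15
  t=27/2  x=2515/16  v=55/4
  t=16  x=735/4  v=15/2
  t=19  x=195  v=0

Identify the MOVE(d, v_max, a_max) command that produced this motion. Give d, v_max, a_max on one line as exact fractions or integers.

final state: t=19, x=195, v=0 → d = 195
a_max = (15/2−0)/(3−0) = 5/2
max v = 15 over t∈[6,13] → v_max = 15
check: 15·(6+7) = 195 ✓

d=195 v_max=15 a_max=5/2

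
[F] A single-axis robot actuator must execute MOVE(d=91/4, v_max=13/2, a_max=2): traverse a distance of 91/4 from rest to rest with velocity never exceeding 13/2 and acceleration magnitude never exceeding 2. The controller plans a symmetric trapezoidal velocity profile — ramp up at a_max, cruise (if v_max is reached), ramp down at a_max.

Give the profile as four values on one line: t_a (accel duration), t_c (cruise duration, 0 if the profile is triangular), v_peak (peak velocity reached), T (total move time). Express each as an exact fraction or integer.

t_a=13/4 t_c=1/4 v_peak=13/2 T=27/4

vₘ²/aₘ = (13/2)²/2 = 169/8
91/4 ≥ 169/8 ⇒ cruise phase
t_a = (13/2)/2 = 13/4; v_peak = 13/2
d_cruise = 91/4 − 169/8 = 13/8; t_c = (13/8)/(13/2) = 1/4
T = 2·13/4 + 1/4 = 27/4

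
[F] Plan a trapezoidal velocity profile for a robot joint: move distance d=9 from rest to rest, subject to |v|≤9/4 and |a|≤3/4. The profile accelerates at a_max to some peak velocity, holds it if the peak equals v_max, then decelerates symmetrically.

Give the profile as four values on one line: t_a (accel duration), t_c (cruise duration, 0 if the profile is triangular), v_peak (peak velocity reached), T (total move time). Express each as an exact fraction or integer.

t_a=3 t_c=1 v_peak=9/4 T=7

vₘ²/aₘ = (9/4)²/(3/4) = 27/4
9 ≥ 27/4 ⇒ cruise phase
t_a = (9/4)/(3/4) = 3; v_peak = 9/4
d_cruise = 9 − 27/4 = 9/4; t_c = (9/4)/(9/4) = 1
T = 2·3 + 1 = 7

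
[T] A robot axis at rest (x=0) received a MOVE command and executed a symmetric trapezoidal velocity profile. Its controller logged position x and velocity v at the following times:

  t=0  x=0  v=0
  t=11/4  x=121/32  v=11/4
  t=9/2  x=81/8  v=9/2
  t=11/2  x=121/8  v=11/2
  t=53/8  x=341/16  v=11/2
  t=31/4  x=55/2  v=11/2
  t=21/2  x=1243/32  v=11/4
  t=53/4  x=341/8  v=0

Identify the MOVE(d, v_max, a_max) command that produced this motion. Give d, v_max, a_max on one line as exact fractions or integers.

d=341/8 v_max=11/2 a_max=1

final state: t=53/4, x=341/8, v=0 → d = 341/8
a_max = (11/4−0)/(11/4−0) = 1
max v = 11/2 over t∈[11/2,31/4] → v_max = 11/2
check: 11/2·(11/2+9/4) = 341/8 ✓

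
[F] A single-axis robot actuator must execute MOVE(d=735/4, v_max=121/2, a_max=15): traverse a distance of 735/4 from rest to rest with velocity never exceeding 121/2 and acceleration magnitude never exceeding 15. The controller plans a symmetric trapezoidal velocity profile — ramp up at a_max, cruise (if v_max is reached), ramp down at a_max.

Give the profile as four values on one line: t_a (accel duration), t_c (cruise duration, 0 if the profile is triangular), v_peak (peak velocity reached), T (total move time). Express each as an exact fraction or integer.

t_a=7/2 t_c=0 v_peak=105/2 T=7

v_max²/a_max = (121/2)²/15 = 14641/60
735/4 < 14641/60 → triangular
v_peak = √(735/4·15) = √(11025/4) = 105/2
t_a = (105/2)/15 = 7/2; t_c = 0
T = 2·7/2 = 7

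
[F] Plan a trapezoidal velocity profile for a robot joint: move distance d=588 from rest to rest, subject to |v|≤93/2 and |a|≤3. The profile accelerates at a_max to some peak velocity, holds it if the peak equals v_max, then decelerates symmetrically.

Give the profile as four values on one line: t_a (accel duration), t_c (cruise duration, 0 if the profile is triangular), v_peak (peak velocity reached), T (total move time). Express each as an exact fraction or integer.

t_a=14 t_c=0 v_peak=42 T=28

v_max²/a_max = (93/2)²/3 = 2883/4
588 < 2883/4 → triangular
v_peak = √(588·3) = √1764 = 42
t_a = 42/3 = 14; t_c = 0
T = 2·14 = 28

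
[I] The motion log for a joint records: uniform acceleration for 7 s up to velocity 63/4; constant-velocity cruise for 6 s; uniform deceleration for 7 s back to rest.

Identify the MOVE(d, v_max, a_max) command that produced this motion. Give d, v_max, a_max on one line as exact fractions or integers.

a_max = (63/4)/7 = 9/4
d_a = ½·63/4·7 = 441/8; d_c = 63/4·6 = 189/2
d = 2·441/8 + 189/2 = 819/4
t_c = 6 > 0 so v_max = 63/4

d=819/4 v_max=63/4 a_max=9/4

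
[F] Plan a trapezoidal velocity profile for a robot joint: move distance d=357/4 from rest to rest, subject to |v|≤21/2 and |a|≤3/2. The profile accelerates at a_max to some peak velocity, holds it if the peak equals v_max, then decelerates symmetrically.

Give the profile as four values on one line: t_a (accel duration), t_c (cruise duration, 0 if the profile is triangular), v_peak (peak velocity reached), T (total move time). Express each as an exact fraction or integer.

(v_max)²/a_max = (21/2)²/(3/2) = 147/2
357/4 ≥ 147/2 → trapezoidal
t_a = (21/2)/(3/2) = 7; v_peak = 21/2
d_cruise = 357/4 − 147/2 = 63/4; t_c = (63/4)/(21/2) = 3/2
T = 2·7 + 3/2 = 31/2

t_a=7 t_c=3/2 v_peak=21/2 T=31/2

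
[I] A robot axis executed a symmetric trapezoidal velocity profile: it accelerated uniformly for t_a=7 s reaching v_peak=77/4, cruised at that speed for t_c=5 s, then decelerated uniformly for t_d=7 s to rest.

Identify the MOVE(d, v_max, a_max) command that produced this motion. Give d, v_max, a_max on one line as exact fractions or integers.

a_max = (77/4)/7 = 11/4
d_a = ½·77/4·7 = 539/8; d_c = 77/4·5 = 385/4
d = 2·539/8 + 385/4 = 231
t_c = 5 > 0 ⇒ limit active, v_max = 77/4

d=231 v_max=77/4 a_max=11/4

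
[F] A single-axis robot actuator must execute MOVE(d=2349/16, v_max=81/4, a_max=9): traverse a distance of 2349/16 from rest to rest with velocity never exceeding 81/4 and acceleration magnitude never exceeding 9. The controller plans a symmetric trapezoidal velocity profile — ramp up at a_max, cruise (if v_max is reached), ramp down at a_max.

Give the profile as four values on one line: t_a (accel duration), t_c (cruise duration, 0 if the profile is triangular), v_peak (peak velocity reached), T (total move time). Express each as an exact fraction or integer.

v_max²/a_max = (81/4)²/9 = 729/16
2349/16 ≥ 729/16 → trapezoidal
t_a = (81/4)/9 = 9/4; v_peak = 81/4
d_cruise = 2349/16 − 729/16 = 405/4; t_c = (405/4)/(81/4) = 5
T = 2·9/4 + 5 = 19/2

t_a=9/4 t_c=5 v_peak=81/4 T=19/2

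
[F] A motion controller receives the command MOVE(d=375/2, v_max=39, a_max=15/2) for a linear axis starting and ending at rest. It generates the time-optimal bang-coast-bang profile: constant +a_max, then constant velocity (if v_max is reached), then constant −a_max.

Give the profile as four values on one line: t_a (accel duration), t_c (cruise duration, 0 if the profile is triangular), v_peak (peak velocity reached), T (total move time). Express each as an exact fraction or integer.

t_a=5 t_c=0 v_peak=75/2 T=10

(v_max)²/a_max = 39²/(15/2) = 1014/5
375/2 < 1014/5 → triangular
v_peak = √(375/2·15/2) = √(5625/4) = 75/2
t_a = (75/2)/(15/2) = 5; t_c = 0
T = 2·5 = 10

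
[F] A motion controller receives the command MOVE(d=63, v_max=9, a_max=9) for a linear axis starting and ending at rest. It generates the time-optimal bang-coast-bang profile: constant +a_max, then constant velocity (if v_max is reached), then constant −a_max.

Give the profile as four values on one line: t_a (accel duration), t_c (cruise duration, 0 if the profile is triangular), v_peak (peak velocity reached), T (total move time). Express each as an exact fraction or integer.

t_a=1 t_c=6 v_peak=9 T=8

vₘ²/aₘ = 9²/9 = 9
63 ≥ 9 ⇒ cruise phase
t_a = 9/9 = 1; v_peak = 9
d_cruise = 63 − 9 = 54; t_c = 54/9 = 6
T = 2·1 + 6 = 8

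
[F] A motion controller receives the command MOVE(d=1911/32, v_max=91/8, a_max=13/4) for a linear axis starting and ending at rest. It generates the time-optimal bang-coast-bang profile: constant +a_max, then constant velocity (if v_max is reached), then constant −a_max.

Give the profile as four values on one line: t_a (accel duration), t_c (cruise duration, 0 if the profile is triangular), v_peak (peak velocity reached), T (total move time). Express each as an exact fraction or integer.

t_a=7/2 t_c=7/4 v_peak=91/8 T=35/4

(v_max)²/a_max = (91/8)²/(13/4) = 637/16
1911/32 ≥ 637/16 so v_max reached
t_a = (91/8)/(13/4) = 7/2; v_peak = 91/8
d_cruise = 1911/32 − 637/16 = 637/32; t_c = (637/32)/(91/8) = 7/4
T = 2·7/2 + 7/4 = 35/4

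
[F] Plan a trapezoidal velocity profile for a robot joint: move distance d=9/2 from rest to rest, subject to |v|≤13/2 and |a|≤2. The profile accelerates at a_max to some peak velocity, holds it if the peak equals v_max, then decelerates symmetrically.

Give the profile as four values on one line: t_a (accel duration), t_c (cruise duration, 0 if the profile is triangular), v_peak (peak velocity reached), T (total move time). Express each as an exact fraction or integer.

t_a=3/2 t_c=0 v_peak=3 T=3

v_max²/a_max = (13/2)²/2 = 169/8
9/2 < 169/8 → triangular
v_peak = √(9/2·2) = √9 = 3
t_a = 3/2; t_c = 0
T = 2·3/2 = 3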